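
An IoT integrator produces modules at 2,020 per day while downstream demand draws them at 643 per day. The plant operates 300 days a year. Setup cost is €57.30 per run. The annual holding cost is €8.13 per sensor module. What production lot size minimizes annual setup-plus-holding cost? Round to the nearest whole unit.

Annual demand D = 643 × 300 = 192,900.
Production build-up factor (1 − d/p) = 1 − 643/2,020 = 0.6817.
Q* = √(2DS / (H(1 − d/p))) = √(2 × 192,900 × 57.3 / (8.13 × 0.6817)).
= √(22,106,340 / 5.5421) ≈ 1997.201.

Q* ≈ 1,997 modules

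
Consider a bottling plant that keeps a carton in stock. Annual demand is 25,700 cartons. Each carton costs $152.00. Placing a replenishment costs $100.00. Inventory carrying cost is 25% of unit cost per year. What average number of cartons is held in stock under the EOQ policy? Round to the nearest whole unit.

Holding cost H = 0.25 × $152.00 = $38.0000 per unit per year.
The optimal lot size = √(2DS/H) = √(2 × 25,700 × 100 / 38) ≈ 367.78.
Average inventory = Q*/2 ≈ 367.78 / 2 = 183.891.

Average inventory ≈ 184 cartons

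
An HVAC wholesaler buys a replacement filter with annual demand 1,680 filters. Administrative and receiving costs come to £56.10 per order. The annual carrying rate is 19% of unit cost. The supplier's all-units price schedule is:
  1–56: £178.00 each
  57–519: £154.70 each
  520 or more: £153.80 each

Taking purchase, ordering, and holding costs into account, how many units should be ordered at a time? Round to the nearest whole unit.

Q* ≈ 80 filters

Holding cost per unit per year at price C is H = 0.19·C.
For each price level, check whether its EOQ is feasible; otherwise the best quantity at that price is the breakpoint.
Tier 1 (£178.00): EOQ = 74.7 exceeds tier's upper bound 56, so this tier is dominated.
EOQ at £154.70 = 80.1 (feasible in tier 2): TC = 1,680×£154.70 + (1,680/80.1)×56.1 + (80.1/2)×0.19×£154.70 = £262,249.82.
EOQ at £153.80 = 80.3 < 520, so use break Q=520: TC = 1,680×£153.80 + (1,680/520.0)×56.1 + (520.0/2)×0.19×£153.80 = £266,162.97.
Lowest total cost is £262,249.82 at Q = 80.1.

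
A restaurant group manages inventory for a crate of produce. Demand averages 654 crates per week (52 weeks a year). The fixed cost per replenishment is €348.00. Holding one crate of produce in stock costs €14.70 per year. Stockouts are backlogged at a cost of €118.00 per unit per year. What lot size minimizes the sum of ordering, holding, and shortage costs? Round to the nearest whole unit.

Q* ≈ 1,346 crates

Annual demand D = 654 × 52 = 34,008.
With planned backorders, Q* = √(2DS/H) · √((H+B)/B).
√(2DS/H) = √(2 × 34,008 × 348 / 14.7) = 1268.927.
√((H+B)/B) = √((14.7+118)/118) = 1.0605.
Q* ≈ 1345.646.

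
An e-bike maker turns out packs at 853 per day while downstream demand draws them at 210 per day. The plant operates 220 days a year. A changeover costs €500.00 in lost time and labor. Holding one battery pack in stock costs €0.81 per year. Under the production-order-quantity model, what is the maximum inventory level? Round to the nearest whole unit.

I_max ≈ 6,557 packs

Annual demand D = 210 × 220 = 46,200.
Production build-up factor (1 − d/p) = 1 − 210/853 = 0.7538.
Q* = √(2DS / (H(1 − d/p))) = √(2 × 46,200 × 500 / (0.81 × 0.7538)).
= √(46,200,000 / 0.6106) ≈ 8698.563.
Maximum inventory = Q*(1 − d/p) = 8698.563 × 0.7538 ≈ 6557.064.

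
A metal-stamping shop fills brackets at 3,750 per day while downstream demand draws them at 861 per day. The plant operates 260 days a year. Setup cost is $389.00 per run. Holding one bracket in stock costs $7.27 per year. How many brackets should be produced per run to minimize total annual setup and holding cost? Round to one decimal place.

Annual demand D = 861 × 260 = 223,860.
Production build-up factor (1 − d/p) = 1 − 861/3,750 = 0.7704.
Q* = √(2DS / (H(1 − d/p))) = √(2 × 223,860 × 389 / (7.27 × 0.7704)).
= √(174,163,080 / 5.6008) ≈ 5576.384.

Q* ≈ 5,576.4 brackets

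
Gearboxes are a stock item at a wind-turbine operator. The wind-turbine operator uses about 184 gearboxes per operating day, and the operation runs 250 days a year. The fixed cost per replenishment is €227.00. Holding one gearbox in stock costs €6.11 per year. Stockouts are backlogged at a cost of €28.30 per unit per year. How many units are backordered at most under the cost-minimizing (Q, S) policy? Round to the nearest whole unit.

S* ≈ 362 gearboxes

Annual demand D = 184 × 250 = 46,000.
With planned backorders, Q* = √(2DS/H) · √((H+B)/B).
√(2DS/H) = √(2 × 46,000 × 227 / 6.11) = 1848.784.
√((H+B)/B) = √((6.11+28.3)/28.3) = 1.1027.
Q* ≈ 2038.616.
S* = Q* · H/(H+B) = 2038.616 × 6.11/34.41 ≈ 361.986.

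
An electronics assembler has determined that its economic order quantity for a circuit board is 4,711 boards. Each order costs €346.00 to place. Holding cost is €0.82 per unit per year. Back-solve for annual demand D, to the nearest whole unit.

D ≈ 26,299 boards per year

The basic EOQ model gives Q* = √(2DS/H); rearrange for the unknown.
From Q* = √(2DS/H): D = Q*²H / (2S) = 4,711² × 0.82 / (2 × 346) = 26298.681.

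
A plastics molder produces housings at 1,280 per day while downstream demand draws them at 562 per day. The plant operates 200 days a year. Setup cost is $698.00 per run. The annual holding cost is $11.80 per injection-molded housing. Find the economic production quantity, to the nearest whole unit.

Annual demand D = 562 × 200 = 112,400.
Production build-up factor (1 − d/p) = 1 − 562/1,280 = 0.5609.
Q* = √(2DS / (H(1 − d/p))) = √(2 × 112,400 × 698 / (11.8 × 0.5609)).
= √(156,910,400 / 6.6191) ≈ 4868.864.

Q* ≈ 4,869 housings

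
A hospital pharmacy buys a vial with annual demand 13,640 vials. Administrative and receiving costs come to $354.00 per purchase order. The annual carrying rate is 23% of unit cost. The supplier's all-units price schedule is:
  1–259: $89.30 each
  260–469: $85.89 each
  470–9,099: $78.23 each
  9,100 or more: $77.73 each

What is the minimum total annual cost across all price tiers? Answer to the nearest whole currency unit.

Holding cost per unit per year at price C is H = 0.23·C.
Candidates are each tier's EOQ (if it falls in that tier) and each price-break quantity.
Tier 1 ($89.30): EOQ = 685.7 exceeds tier's upper bound 259, so this tier is dominated.
Tier 2 ($85.89): EOQ = 699.2 exceeds tier's upper bound 469, so this tier is dominated.
EOQ at $78.23 = 732.6 (feasible in tier 3): TC = 13,640×$78.23 + (13,640/732.6)×354 + (732.6/2)×0.23×$78.23 = $1,080,238.99.
EOQ at $77.73 = 735.0 < 9100, so use break Q=9100: TC = 13,640×$77.73 + (13,640/9100.0)×354 + (9100.0/2)×0.23×$77.73 = $1,142,112.26.
Lowest total cost among the candidates is at Q = 732.6.

TC* ≈ $1,080,239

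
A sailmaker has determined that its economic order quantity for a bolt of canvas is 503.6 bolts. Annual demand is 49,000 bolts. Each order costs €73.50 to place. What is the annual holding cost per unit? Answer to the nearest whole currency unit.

Invert the EOQ relation Q*² = 2DS/H.
From Q* = √(2DS/H): H = 2DS / Q*² = 2 × 49,000 × 73.5 / 503.6² = 28.4015.

H ≈ €28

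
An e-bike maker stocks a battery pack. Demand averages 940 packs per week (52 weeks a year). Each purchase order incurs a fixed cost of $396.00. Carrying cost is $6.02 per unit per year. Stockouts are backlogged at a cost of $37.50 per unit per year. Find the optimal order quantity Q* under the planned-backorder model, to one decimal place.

Q* ≈ 2,731.9 packs

Annual demand D = 940 × 52 = 48,880.
With planned backorders, Q* = √(2DS/H) · √((H+B)/B).
√(2DS/H) = √(2 × 48,880 × 396 / 6.02) = 2535.887.
√((H+B)/B) = √((6.02+37.5)/37.5) = 1.0773.
Q* ≈ 2731.862.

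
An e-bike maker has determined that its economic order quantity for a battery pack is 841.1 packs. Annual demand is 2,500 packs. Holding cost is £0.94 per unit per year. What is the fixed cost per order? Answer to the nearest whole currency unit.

S ≈ £133

The basic EOQ model gives Q* = √(2DS/H); rearrange for the unknown.
From Q* = √(2DS/H): S = Q*²H / (2D) = 841.1² × 0.94 / (2 × 2,500) = 133.0005.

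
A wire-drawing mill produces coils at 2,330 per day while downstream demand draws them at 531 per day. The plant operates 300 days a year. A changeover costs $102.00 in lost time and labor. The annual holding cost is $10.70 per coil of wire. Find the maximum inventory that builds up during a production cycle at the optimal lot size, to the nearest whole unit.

I_max ≈ 1,531 coils

Annual demand D = 531 × 300 = 159,300.
Production build-up factor (1 − d/p) = 1 − 531/2,330 = 0.7721.
Q* = √(2DS / (H(1 − d/p))) = √(2 × 159,300 × 102 / (10.7 × 0.7721)).
= √(32,497,200 / 8.2615) ≈ 1983.323.
Maximum inventory = Q*(1 − d/p) = 1983.323 × 0.7721 ≈ 1531.330.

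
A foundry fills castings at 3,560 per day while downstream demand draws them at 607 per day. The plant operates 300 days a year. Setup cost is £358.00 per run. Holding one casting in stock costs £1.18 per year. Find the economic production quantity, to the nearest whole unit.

Annual demand D = 607 × 300 = 182,100.
Production build-up factor (1 − d/p) = 1 − 607/3,560 = 0.8295.
Q* = √(2DS / (H(1 − d/p))) = √(2 × 182,100 × 358 / (1.18 × 0.8295)).
= √(130,383,600 / 0.9788) ≈ 11541.540.

Q* ≈ 11,542 castings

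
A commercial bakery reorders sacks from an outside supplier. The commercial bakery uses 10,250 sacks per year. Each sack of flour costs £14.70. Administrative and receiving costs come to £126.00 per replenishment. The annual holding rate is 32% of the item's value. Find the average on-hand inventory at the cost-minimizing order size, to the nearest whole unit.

Holding cost H = 0.32 × £14.70 = £4.7040 per unit per year.
The optimal lot size = √(2DS/H) = √(2 × 10,250 × 126 / 4.704) ≈ 741.02.
Average inventory = Q*/2 ≈ 741.02 / 2 = 370.509.

Average inventory ≈ 371 sacks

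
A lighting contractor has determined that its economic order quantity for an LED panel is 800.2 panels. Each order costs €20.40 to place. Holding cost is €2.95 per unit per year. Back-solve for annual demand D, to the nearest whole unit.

Squaring Q* = √(2DS/H) gives Q*² = 2DS/H.
From Q* = √(2DS/H): D = Q*²H / (2S) = 800.2² × 2.95 / (2 × 20.4) = 46297.650.

D ≈ 46,298 panels per year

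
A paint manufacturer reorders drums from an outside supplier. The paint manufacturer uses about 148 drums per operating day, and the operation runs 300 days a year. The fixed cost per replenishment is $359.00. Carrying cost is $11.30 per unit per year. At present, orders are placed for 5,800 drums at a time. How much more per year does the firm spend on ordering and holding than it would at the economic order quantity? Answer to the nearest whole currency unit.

Annual demand D = 148 × 300 = 44,400.
EOQ = √(2DS/H) = √(2 × 44,400 × 359 / 11.3) ≈ 1679.63.
Cost at Q* = (D/Q*)S + (Q*/2)H = √(2DSH) ≈ $18,979.86.
Cost at Q = 5,800: (44,400/5,800)×359 + (5,800/2)×11.3 = $2,748.21 + $32,770.00 = $35,518.21.
Excess = $35,518.21 − $18,979.86 = $16,538.35.

Extra cost ≈ $16,538 per year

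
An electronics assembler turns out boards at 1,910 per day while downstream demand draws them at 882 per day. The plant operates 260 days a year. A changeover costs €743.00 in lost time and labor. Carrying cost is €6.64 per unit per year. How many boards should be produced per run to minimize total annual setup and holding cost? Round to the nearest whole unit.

Annual demand D = 882 × 260 = 229,320.
Production build-up factor (1 − d/p) = 1 − 882/1,910 = 0.5382.
Q* = √(2DS / (H(1 − d/p))) = √(2 × 229,320 × 743 / (6.64 × 0.5382)).
= √(340,769,520 / 3.5738) ≈ 9764.870.

Q* ≈ 9,765 boards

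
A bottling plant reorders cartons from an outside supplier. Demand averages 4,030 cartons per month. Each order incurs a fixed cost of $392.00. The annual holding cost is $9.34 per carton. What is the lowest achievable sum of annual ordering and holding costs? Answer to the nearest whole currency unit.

TC* ≈ $18,818

Annual demand D = 4,030 × 12 = 48,360.
EOQ = √(2DS/H) = √(2 × 48,360 × 392 / 9.34) ≈ 2014.78.
At Q*, ordering cost (D/Q*)S equals holding cost (Q*/2)H, each = √(DSH/2).
Minimum total = √(2DSH) = √(2 × 48,360 × 392 × 9.34) ≈ 18818.050.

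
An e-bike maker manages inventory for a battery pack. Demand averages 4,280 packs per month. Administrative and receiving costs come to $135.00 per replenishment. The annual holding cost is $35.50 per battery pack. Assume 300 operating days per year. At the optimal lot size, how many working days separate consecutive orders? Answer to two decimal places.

T ≈ 3.65 days

Annual demand D = 4,280 × 12 = 51,360.
The optimal lot size = √(2DS/H) = √(2 × 51,360 × 135 / 35.5) ≈ 625.00.
Cycle time = Q*/D × 300 = 625.00 / 51,360 × 300 ≈ 3.651 days.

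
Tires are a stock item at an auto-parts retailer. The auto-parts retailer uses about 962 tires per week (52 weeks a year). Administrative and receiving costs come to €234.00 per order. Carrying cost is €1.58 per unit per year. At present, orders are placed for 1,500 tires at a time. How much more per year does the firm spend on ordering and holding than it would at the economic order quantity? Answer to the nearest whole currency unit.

Annual demand D = 962 × 52 = 50,024.
EOQ = √(2DS/H) = √(2 × 50,024 × 234 / 1.58) ≈ 3849.32.
Cost at Q* = (D/Q*)S + (Q*/2)H = √(2DSH) ≈ €6,081.92.
Cost at Q = 1,500: (50,024/1,500)×234 + (1,500/2)×1.58 = €7,803.74 + €1,185.00 = €8,988.74.
Excess = €8,988.74 − €6,081.92 = €2,906.82.

Extra cost ≈ €2,907 per year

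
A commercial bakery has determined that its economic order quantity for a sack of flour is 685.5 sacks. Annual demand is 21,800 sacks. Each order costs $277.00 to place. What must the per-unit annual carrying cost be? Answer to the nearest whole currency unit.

Squaring Q* = √(2DS/H) gives Q*² = 2DS/H.
From Q* = √(2DS/H): H = 2DS / Q*² = 2 × 21,800 × 277 / 685.5² = 25.7011.

H ≈ $26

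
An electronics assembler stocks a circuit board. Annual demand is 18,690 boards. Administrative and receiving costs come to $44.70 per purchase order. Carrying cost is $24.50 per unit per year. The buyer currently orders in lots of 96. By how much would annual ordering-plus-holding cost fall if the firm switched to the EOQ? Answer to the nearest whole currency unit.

EOQ = √(2DS/H) = √(2 × 18,690 × 44.7 / 24.5) ≈ 261.15.
Cost at Q* = (D/Q*)S + (Q*/2)H = √(2DSH) ≈ $6,398.18.
Cost at Q = 96: (18,690/96)×44.7 + (96/2)×24.5 = $8,702.53 + $1,176.00 = $9,878.53.
Excess = $9,878.53 − $6,398.18 = $3,480.35.

Extra cost ≈ $3,480 per year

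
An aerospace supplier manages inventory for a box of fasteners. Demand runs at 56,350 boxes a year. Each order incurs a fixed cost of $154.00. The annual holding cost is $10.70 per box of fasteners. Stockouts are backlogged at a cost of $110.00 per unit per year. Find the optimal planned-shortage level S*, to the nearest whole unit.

With planned backorders, Q* = √(2DS/H) · √((H+B)/B).
√(2DS/H) = √(2 × 56,350 × 154 / 10.7) = 1273.592.
√((H+B)/B) = √((10.7+110)/110) = 1.0475.
Q* ≈ 1334.098.
S* = Q* · H/(H+B) = 1334.098 × 10.7/120.7 ≈ 118.267.

S* ≈ 118 boxes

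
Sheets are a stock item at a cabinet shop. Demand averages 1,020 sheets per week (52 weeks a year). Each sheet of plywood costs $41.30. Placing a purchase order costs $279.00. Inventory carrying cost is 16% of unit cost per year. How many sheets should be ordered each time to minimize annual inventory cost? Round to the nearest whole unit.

Annual demand D = 1,020 × 52 = 53,040.
Holding cost H = 0.16 × $41.30 = $6.6080 per unit per year.
EOQ = √(2DS / H) = √(2 × 53,040 × 279 / 6.608).
= √(29,596,320 / 6.608) = √4,478,861.9855 ≈ 2116.332.

Q* ≈ 2,116 sheets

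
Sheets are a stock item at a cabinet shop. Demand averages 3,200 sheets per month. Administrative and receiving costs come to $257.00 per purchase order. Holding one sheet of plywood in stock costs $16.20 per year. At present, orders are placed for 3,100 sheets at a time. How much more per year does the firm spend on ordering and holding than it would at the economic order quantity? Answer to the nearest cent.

Extra cost ≈ $10,411.95 per year

Annual demand D = 3,200 × 12 = 38,400.
EOQ = √(2DS/H) = √(2 × 38,400 × 257 / 16.2) ≈ 1103.80.
Cost at Q* = (D/Q*)S + (Q*/2)H = √(2DSH) ≈ $17,881.53.
Cost at Q = 3,100: (38,400/3,100)×257 + (3,100/2)×16.2 = $3,183.48 + $25,110.00 = $28,293.48.
Excess = $28,293.48 − $17,881.53 = $10,411.95.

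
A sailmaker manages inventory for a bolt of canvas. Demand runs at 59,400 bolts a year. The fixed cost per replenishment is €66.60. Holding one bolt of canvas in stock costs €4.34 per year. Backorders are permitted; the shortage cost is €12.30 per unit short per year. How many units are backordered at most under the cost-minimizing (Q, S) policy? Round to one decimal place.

With planned backorders, Q* = √(2DS/H) · √((H+B)/B).
√(2DS/H) = √(2 × 59,400 × 66.6 / 4.34) = 1350.207.
√((H+B)/B) = √((4.34+12.3)/12.3) = 1.1631.
Q* ≈ 1570.452.
S* = Q* · H/(H+B) = 1570.452 × 4.34/16.64 ≈ 409.601.

S* ≈ 409.6 bolts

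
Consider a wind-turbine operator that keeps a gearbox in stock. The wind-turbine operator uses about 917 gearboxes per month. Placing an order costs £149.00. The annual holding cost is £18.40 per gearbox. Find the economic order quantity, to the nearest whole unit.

Annual demand D = 917 × 12 = 11,004.
EOQ = √(2DS / H) = √(2 × 11,004 × 149 / 18.4).
= √(3,279,192 / 18.4) = √178,216.9565 ≈ 422.158.

Q* ≈ 422 gearboxes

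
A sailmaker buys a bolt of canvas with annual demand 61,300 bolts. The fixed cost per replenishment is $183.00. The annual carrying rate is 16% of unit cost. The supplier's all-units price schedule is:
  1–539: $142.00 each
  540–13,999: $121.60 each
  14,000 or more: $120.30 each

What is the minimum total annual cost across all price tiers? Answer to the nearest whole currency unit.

Holding cost per unit per year at price C is H = 0.16·C.
Evaluate total cost at each tier's feasible EOQ or, if the EOQ is below the tier, at the tier's minimum quantity.
Tier 1 ($142.00): EOQ = 993.7 exceeds tier's upper bound 539, so this tier is dominated.
EOQ at $121.60 = 1073.9 (feasible in tier 2): TC = 61,300×$121.60 + (61,300/1073.9)×183 + (1073.9/2)×0.16×$121.60 = $7,474,972.84.
EOQ at $120.30 = 1079.6 < 14000, so use break Q=14000: TC = 61,300×$120.30 + (61,300/14000.0)×183 + (14000.0/2)×0.16×$120.30 = $7,509,927.28.
Lowest total cost among the candidates is at Q = 1073.9.

TC* ≈ $7,474,973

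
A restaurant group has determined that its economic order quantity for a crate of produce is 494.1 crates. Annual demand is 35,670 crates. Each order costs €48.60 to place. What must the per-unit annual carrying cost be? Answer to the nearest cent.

Invert the EOQ relation Q*² = 2DS/H.
From Q* = √(2DS/H): H = 2DS / Q*² = 2 × 35,670 × 48.6 / 494.1² = 14.2017.

H ≈ €14.20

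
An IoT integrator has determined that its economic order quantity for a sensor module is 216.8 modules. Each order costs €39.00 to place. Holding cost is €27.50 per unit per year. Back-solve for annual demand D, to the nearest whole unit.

D ≈ 16,571 modules per year

The basic EOQ model gives Q* = √(2DS/H); rearrange for the unknown.
From Q* = √(2DS/H): D = Q*²H / (2S) = 216.8² × 27.5 / (2 × 39) = 16571.303.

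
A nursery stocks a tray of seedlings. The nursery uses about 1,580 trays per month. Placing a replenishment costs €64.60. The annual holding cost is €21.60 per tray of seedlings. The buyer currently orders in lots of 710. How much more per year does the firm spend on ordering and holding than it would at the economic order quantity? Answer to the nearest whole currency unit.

Annual demand D = 1,580 × 12 = 18,960.
EOQ = √(2DS/H) = √(2 × 18,960 × 64.6 / 21.6) ≈ 336.76.
Cost at Q* = (D/Q*)S + (Q*/2)H = √(2DSH) ≈ €7,274.07.
Cost at Q = 710: (18,960/710)×64.6 + (710/2)×21.6 = €1,725.09 + €7,668.00 = €9,393.09.
Excess = €9,393.09 − €7,274.07 = €2,119.03.

Extra cost ≈ €2,119 per year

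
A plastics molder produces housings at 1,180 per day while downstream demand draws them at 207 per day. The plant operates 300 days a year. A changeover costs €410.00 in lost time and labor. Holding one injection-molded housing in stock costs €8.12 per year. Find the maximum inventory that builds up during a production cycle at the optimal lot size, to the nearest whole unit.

Annual demand D = 207 × 300 = 62,100.
Production build-up factor (1 − d/p) = 1 − 207/1,180 = 0.8246.
Q* = √(2DS / (H(1 − d/p))) = √(2 × 62,100 × 410 / (8.12 × 0.8246)).
= √(50,922,000 / 6.6956) ≈ 2757.778.
Maximum inventory = Q*(1 − d/p) = 2757.778 × 0.8246 ≈ 2273.998.

I_max ≈ 2,274 housings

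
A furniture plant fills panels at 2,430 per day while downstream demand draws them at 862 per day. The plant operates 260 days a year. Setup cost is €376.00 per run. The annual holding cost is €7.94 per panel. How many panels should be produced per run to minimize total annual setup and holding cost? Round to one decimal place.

Q* ≈ 5,735.5 panels

Annual demand D = 862 × 260 = 224,120.
Production build-up factor (1 − d/p) = 1 − 862/2,430 = 0.6453.
Q* = √(2DS / (H(1 − d/p))) = √(2 × 224,120 × 376 / (7.94 × 0.6453)).
= √(168,538,240 / 5.1234) ≈ 5735.471.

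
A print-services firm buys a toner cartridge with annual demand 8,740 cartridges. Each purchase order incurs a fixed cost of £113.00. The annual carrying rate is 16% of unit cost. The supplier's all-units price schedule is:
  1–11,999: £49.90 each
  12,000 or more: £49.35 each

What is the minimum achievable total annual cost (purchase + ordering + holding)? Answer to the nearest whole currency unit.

Holding cost per unit per year at price C is H = 0.16·C.
Evaluate total cost at each tier's feasible EOQ or, if the EOQ is below the tier, at the tier's minimum quantity.
EOQ at £49.90 = 497.4 (feasible in tier 1): TC = 8,740×£49.90 + (8,740/497.4)×113 + (497.4/2)×0.16×£49.90 = £440,097.19.
EOQ at £49.35 = 500.2 < 12000, so use break Q=12000: TC = 8,740×£49.35 + (8,740/12000.0)×113 + (12000.0/2)×0.16×£49.35 = £478,777.30.
Lowest total cost among the candidates is at Q = 497.4.

TC* ≈ £440,097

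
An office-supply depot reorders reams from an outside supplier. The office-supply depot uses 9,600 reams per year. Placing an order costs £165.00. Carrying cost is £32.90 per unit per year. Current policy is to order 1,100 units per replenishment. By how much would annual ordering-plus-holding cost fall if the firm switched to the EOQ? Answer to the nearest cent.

EOQ = √(2DS/H) = √(2 × 9,600 × 165 / 32.9) ≈ 310.31.
Cost at Q* = (D/Q*)S + (Q*/2)H = √(2DSH) ≈ £10,209.17.
Cost at Q = 1,100: (9,600/1,100)×165 + (1,100/2)×32.9 = £1,440.00 + £18,095.00 = £19,535.00.
Excess = £19,535.00 − £10,209.17 = £9,325.83.

Extra cost ≈ £9,325.83 per year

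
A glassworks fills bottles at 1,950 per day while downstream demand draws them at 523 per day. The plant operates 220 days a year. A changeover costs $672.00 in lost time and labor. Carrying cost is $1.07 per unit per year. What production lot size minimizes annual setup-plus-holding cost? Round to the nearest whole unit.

Q* ≈ 14,053 bottles

Annual demand D = 523 × 220 = 115,060.
Production build-up factor (1 − d/p) = 1 − 523/1,950 = 0.7318.
Q* = √(2DS / (H(1 − d/p))) = √(2 × 115,060 × 672 / (1.07 × 0.7318)).
= √(154,640,640 / 0.783) ≈ 14053.201.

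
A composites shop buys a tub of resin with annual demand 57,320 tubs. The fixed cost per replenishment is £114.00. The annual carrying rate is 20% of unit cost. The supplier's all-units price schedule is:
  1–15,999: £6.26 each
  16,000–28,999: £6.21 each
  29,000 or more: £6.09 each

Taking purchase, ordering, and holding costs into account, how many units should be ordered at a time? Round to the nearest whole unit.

Q* ≈ 3,231 tubs

Holding cost per unit per year at price C is H = 0.20·C.
Candidates are each tier's EOQ (if it falls in that tier) and each price-break quantity.
EOQ at £6.26 = 3230.9 (feasible in tier 1): TC = 57,320×£6.26 + (57,320/3230.9)×114 + (3230.9/2)×0.20×£6.26 = £362,868.24.
EOQ at £6.21 = 3243.8 < 16000, so use break Q=16000: TC = 57,320×£6.21 + (57,320/16000.0)×114 + (16000.0/2)×0.20×£6.21 = £366,301.61.
EOQ at £6.09 = 3275.6 < 29000, so use break Q=29000: TC = 57,320×£6.09 + (57,320/29000.0)×114 + (29000.0/2)×0.20×£6.09 = £366,965.13.
Lowest total cost is £362,868.24 at Q = 3230.9.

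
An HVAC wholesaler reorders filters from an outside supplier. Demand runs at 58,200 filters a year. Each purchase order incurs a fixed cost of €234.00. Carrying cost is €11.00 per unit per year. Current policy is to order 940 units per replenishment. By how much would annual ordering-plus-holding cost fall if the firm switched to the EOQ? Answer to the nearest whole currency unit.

Extra cost ≈ €2,349 per year

EOQ = √(2DS/H) = √(2 × 58,200 × 234 / 11) ≈ 1573.58.
Cost at Q* = (D/Q*)S + (Q*/2)H = √(2DSH) ≈ €17,309.35.
Cost at Q = 940: (58,200/940)×234 + (940/2)×11 = €14,488.09 + €5,170.00 = €19,658.09.
Excess = €19,658.09 − €17,309.35 = €2,348.74.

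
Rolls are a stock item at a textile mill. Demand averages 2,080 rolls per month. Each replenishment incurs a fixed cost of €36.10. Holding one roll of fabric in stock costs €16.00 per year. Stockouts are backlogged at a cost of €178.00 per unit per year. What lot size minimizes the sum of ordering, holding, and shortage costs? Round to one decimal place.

Q* ≈ 350.4 rolls

Annual demand D = 2,080 × 12 = 24,960.
With planned backorders, Q* = √(2DS/H) · √((H+B)/B).
√(2DS/H) = √(2 × 24,960 × 36.1 / 16) = 335.607.
√((H+B)/B) = √((16+178)/178) = 1.0440.
Q* ≈ 350.366.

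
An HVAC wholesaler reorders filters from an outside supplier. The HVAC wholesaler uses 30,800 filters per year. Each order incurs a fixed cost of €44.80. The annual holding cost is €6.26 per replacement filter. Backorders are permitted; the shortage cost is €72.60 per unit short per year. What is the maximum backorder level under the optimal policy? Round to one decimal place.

With planned backorders, Q* = √(2DS/H) · √((H+B)/B).
√(2DS/H) = √(2 × 30,800 × 44.8 / 6.26) = 663.960.
√((H+B)/B) = √((6.26+72.6)/72.6) = 1.0422.
Q* ≈ 691.994.
S* = Q* · H/(H+B) = 691.994 × 6.26/78.86 ≈ 54.931.

S* ≈ 54.9 filters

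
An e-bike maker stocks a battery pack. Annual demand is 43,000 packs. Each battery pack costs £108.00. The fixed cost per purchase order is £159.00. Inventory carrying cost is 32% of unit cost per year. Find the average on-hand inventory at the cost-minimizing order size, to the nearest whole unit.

Average inventory ≈ 315 packs

Holding cost H = 0.32 × £108.00 = £34.5600 per unit per year.
EOQ = √(2DS/H) = √(2 × 43,000 × 159 / 34.56) ≈ 629.01.
Average inventory = Q*/2 ≈ 629.01 / 2 = 314.507.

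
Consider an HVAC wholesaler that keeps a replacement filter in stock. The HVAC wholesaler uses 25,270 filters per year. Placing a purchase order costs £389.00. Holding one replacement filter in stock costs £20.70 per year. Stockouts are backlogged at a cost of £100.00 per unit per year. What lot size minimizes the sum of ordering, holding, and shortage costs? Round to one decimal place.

Q* ≈ 1,070.7 filters

With planned backorders, Q* = √(2DS/H) · √((H+B)/B).
√(2DS/H) = √(2 × 25,270 × 389 / 20.7) = 974.557.
√((H+B)/B) = √((20.7+100)/100) = 1.0986.
Q* ≈ 1070.683.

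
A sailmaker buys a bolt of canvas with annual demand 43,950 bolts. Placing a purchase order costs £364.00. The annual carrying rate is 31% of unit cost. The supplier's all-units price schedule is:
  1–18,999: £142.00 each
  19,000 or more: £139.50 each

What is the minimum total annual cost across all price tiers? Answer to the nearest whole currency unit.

TC* ≈ £6,278,429

Holding cost per unit per year at price C is H = 0.31·C.
For each price level, check whether its EOQ is feasible; otherwise the best quantity at that price is the breakpoint.
EOQ at £142.00 = 852.6 (feasible in tier 1): TC = 43,950×£142.00 + (43,950/852.6)×364 + (852.6/2)×0.31×£142.00 = £6,278,429.27.
EOQ at £139.50 = 860.2 < 19000, so use break Q=19000: TC = 43,950×£139.50 + (43,950/19000.0)×364 + (19000.0/2)×0.31×£139.50 = £6,542,694.49.
Lowest total cost among the candidates is at Q = 852.6.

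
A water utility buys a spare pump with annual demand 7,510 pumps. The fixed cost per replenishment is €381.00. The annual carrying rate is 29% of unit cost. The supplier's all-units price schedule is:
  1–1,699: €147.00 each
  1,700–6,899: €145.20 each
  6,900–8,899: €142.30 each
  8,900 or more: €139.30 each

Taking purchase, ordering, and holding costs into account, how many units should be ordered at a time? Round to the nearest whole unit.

Holding cost per unit per year at price C is H = 0.29·C.
Candidates are each tier's EOQ (if it falls in that tier) and each price-break quantity.
EOQ at €147.00 = 366.4 (feasible in tier 1): TC = 7,510×€147.00 + (7,510/366.4)×381 + (366.4/2)×0.29×€147.00 = €1,119,589.07.
EOQ at €145.20 = 368.7 < 1700, so use break Q=1700: TC = 7,510×€145.20 + (7,510/1700.0)×381 + (1700.0/2)×0.29×€145.20 = €1,127,926.92.
EOQ at €142.30 = 372.4 < 6900, so use break Q=6900: TC = 7,510×€142.30 + (7,510/6900.0)×381 + (6900.0/2)×0.29×€142.30 = €1,211,458.83.
EOQ at €139.30 = 376.4 < 8900, so use break Q=8900: TC = 7,510×€139.30 + (7,510/8900.0)×381 + (8900.0/2)×0.29×€139.30 = €1,226,231.15.
Lowest total cost is €1,119,589.07 at Q = 366.4.

Q* ≈ 366 pumps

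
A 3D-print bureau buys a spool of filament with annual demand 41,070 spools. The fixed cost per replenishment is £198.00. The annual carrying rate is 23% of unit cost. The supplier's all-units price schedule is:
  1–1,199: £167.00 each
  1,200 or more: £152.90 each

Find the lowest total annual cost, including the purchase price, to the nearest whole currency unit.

Holding cost per unit per year at price C is H = 0.23·C.
For each price level, check whether its EOQ is feasible; otherwise the best quantity at that price is the breakpoint.
EOQ at £167.00 = 650.7 (feasible in tier 1): TC = 41,070×£167.00 + (41,070/650.7)×198 + (650.7/2)×0.23×£167.00 = £6,883,683.79.
EOQ at £152.90 = 680.1 < 1200, so use break Q=1200: TC = 41,070×£152.90 + (41,070/1200.0)×198 + (1200.0/2)×0.23×£152.90 = £6,307,479.75.
Lowest total cost among the candidates is at Q = 1200.0.

TC* ≈ £6,307,480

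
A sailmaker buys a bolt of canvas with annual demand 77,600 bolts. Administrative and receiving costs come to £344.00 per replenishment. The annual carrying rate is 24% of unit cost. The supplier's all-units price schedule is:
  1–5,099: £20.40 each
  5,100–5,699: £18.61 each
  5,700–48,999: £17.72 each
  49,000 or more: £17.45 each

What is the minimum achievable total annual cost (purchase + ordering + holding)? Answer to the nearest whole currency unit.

TC* ≈ £1,391,876

Holding cost per unit per year at price C is H = 0.24·C.
Candidates are each tier's EOQ (if it falls in that tier) and each price-break quantity.
EOQ at £20.40 = 3302.2 (feasible in tier 1): TC = 77,600×£20.40 + (77,600/3302.2)×344 + (3302.2/2)×0.24×£20.40 = £1,599,207.61.
EOQ at £18.61 = 3457.4 < 5100, so use break Q=5100: TC = 77,600×£18.61 + (77,600/5100.0)×344 + (5100.0/2)×0.24×£18.61 = £1,460,759.52.
EOQ at £17.72 = 3543.1 < 5700, so use break Q=5700: TC = 77,600×£17.72 + (77,600/5700.0)×344 + (5700.0/2)×0.24×£17.72 = £1,391,875.71.
EOQ at £17.45 = 3570.4 < 49000, so use break Q=49000: TC = 77,600×£17.45 + (77,600/49000.0)×344 + (49000.0/2)×0.24×£17.45 = £1,457,270.78.
Lowest total cost among the candidates is at Q = 5700.0.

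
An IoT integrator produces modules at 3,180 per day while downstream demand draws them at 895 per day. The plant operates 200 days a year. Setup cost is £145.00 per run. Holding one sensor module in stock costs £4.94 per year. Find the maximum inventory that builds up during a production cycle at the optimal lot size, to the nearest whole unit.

Annual demand D = 895 × 200 = 179,000.
Production build-up factor (1 − d/p) = 1 − 895/3,180 = 0.7186.
Q* = √(2DS / (H(1 − d/p))) = √(2 × 179,000 × 145 / (4.94 × 0.7186)).
= √(51,910,000 / 3.5497) ≈ 3824.129.
Maximum inventory = Q*(1 − d/p) = 3824.129 × 0.7186 ≈ 2747.841.

I_max ≈ 2,748 modules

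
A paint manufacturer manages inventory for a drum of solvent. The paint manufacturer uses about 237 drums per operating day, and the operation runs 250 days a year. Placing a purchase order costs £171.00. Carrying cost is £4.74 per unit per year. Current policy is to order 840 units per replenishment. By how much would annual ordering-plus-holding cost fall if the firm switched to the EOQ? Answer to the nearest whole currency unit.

Annual demand D = 237 × 250 = 59,250.
EOQ = √(2DS/H) = √(2 × 59,250 × 171 / 4.74) ≈ 2067.61.
Cost at Q* = (D/Q*)S + (Q*/2)H = √(2DSH) ≈ £9,800.46.
Cost at Q = 840: (59,250/840)×171 + (840/2)×4.74 = £12,061.61 + £1,990.80 = £14,052.41.
Excess = £14,052.41 − £9,800.46 = £4,251.95.

Extra cost ≈ £4,252 per year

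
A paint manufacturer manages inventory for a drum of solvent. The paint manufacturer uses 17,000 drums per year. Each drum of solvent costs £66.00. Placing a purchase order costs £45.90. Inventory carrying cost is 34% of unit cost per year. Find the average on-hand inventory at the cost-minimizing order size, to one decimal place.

Average inventory ≈ 131.9 drums

Holding cost H = 0.34 × £66.00 = £22.4400 per unit per year.
EOQ = √(2DS/H) = √(2 × 17,000 × 45.9 / 22.44) ≈ 263.71.
Average inventory = Q*/2 ≈ 263.71 / 2 = 131.857.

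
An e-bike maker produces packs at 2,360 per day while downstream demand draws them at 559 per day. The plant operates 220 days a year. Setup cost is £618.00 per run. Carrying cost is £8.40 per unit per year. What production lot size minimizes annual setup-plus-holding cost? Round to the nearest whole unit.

Q* ≈ 4,870 packs

Annual demand D = 559 × 220 = 122,980.
Production build-up factor (1 − d/p) = 1 − 559/2,360 = 0.7631.
Q* = √(2DS / (H(1 − d/p))) = √(2 × 122,980 × 618 / (8.4 × 0.7631)).
= √(152,003,280 / 6.4103) ≈ 4869.518.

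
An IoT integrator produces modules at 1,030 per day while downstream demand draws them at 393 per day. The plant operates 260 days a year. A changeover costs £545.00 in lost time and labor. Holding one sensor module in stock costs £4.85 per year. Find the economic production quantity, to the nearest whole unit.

Annual demand D = 393 × 260 = 102,180.
Production build-up factor (1 − d/p) = 1 − 393/1,030 = 0.6184.
Q* = √(2DS / (H(1 − d/p))) = √(2 × 102,180 × 545 / (4.85 × 0.6184)).
= √(111,376,200 / 2.9995) ≈ 6093.604.

Q* ≈ 6,094 modules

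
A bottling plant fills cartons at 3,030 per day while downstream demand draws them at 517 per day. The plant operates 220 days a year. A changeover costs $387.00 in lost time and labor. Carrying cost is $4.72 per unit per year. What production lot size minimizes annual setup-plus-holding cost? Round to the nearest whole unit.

Annual demand D = 517 × 220 = 113,740.
Production build-up factor (1 − d/p) = 1 − 517/3,030 = 0.8294.
Q* = √(2DS / (H(1 − d/p))) = √(2 × 113,740 × 387 / (4.72 × 0.8294)).
= √(88,034,760 / 3.9146) ≈ 4742.214.

Q* ≈ 4,742 cartons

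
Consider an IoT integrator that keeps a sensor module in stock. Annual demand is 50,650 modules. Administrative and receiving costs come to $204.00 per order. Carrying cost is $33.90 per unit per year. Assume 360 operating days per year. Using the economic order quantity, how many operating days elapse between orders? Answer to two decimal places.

T ≈ 5.55 days

Q* = √(2DS/H) = √(2 × 50,650 × 204 / 33.9) ≈ 780.76.
Cycle time = Q*/D × 360 = 780.76 / 50,650 × 360 ≈ 5.549 days.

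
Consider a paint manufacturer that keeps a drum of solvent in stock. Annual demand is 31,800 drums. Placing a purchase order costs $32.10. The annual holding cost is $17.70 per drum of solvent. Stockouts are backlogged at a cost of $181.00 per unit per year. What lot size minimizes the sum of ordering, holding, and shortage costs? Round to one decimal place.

With planned backorders, Q* = √(2DS/H) · √((H+B)/B).
√(2DS/H) = √(2 × 31,800 × 32.1 / 17.7) = 339.621.
√((H+B)/B) = √((17.7+181)/181) = 1.0478.
Q* ≈ 355.839.

Q* ≈ 355.8 drums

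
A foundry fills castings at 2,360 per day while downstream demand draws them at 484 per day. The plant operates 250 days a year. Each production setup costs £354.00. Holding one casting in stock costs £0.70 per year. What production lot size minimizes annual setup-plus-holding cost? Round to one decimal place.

Annual demand D = 484 × 250 = 121,000.
Production build-up factor (1 − d/p) = 1 − 484/2,360 = 0.7949.
Q* = √(2DS / (H(1 − d/p))) = √(2 × 121,000 × 354 / (0.7 × 0.7949)).
= √(85,668,000 / 0.5564) ≈ 12407.946.

Q* ≈ 12,407.9 castings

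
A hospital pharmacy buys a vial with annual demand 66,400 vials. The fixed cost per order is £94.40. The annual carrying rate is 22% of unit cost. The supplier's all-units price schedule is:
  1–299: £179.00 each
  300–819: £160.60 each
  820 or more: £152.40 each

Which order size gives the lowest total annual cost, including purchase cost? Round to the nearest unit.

Q* ≈ 820 vials

Holding cost per unit per year at price C is H = 0.22·C.
For each price level, check whether its EOQ is feasible; otherwise the best quantity at that price is the breakpoint.
Tier 1 (£179.00): EOQ = 564.2 exceeds tier's upper bound 299, so this tier is dominated.
EOQ at £160.60 = 595.7 (feasible in tier 2): TC = 66,400×£160.60 + (66,400/595.7)×94.4 + (595.7/2)×0.22×£160.60 = £10,684,885.98.
EOQ at £152.40 = 611.5 < 820, so use break Q=820: TC = 66,400×£152.40 + (66,400/820.0)×94.4 + (820.0/2)×0.22×£152.40 = £10,140,750.58.
Lowest total cost is £10,140,750.58 at Q = 820.0.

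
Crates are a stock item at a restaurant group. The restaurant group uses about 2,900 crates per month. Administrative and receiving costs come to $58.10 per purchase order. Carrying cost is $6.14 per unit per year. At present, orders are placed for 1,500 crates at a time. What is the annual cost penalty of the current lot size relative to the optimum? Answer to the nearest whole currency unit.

Extra cost ≈ $970 per year

Annual demand D = 2,900 × 12 = 34,800.
EOQ = √(2DS/H) = √(2 × 34,800 × 58.1 / 6.14) ≈ 811.54.
Cost at Q* = (D/Q*)S + (Q*/2)H = √(2DSH) ≈ $4,982.84.
Cost at Q = 1,500: (34,800/1,500)×58.1 + (1,500/2)×6.14 = $1,347.92 + $4,605.00 = $5,952.92.
Excess = $5,952.92 − $4,982.84 = $970.08.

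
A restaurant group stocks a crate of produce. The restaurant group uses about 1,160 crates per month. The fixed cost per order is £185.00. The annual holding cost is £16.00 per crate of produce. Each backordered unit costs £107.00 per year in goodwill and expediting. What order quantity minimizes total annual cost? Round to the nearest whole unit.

Q* ≈ 608 crates

Annual demand D = 1,160 × 12 = 13,920.
With planned backorders, Q* = √(2DS/H) · √((H+B)/B).
√(2DS/H) = √(2 × 13,920 × 185 / 16) = 567.362.
√((H+B)/B) = √((16+107)/107) = 1.0722.
Q* ≈ 608.305.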